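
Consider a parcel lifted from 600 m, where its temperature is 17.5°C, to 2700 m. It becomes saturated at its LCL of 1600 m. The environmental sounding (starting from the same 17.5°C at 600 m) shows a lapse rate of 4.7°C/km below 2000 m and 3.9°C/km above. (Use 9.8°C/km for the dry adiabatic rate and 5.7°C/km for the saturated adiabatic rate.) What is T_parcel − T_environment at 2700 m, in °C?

-6.76°C (parcel cooler than environment)

Parcel:
  600–1600 m, dry: Δz = 1 km ⇒ ΔT = -9.8°C; T = 7.7°C
  1600–2700 m, saturated: Δz = 1.1 km ⇒ ΔT = -6.27°C; T = 1.43°C
Environment:
  600–2000 m, environment, lower layer: Δz = 1.4 km ⇒ ΔT = -6.58°C; T = 10.92°C
  2000–2700 m, environment, upper layer: Δz = 0.7 km ⇒ ΔT = -2.73°C; T = 8.19°C
T_parcel − T_env = 1.43 − 8.19 = -6.76°C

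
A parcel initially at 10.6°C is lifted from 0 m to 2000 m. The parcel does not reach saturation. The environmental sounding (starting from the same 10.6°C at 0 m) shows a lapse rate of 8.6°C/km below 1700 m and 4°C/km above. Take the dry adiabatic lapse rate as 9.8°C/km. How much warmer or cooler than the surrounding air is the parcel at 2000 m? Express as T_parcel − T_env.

-3.78°C (parcel cooler than environment)

Parcel:
  Dry to 2000 m: -9.8 × 2 km = -19.6°C, so T = -9°C.
Environment:
  Environment, lower layer to 1700 m: -8.6 × 1.7 km = -14.62°C, so T = -4.02°C.
  Environment, upper layer to 2000 m: -4 × 0.3 km = -1.2°C, so T = -5.22°C.
T_parcel − T_env = -9 − (-5.22) = -3.78°C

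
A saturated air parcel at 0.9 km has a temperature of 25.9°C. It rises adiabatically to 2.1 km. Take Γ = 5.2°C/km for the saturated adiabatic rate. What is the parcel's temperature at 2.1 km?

19.66°C

900–2100 m, saturated adiabatic: Δz = 1.2 km ⇒ ΔT = -6.24°C; T = 19.66°C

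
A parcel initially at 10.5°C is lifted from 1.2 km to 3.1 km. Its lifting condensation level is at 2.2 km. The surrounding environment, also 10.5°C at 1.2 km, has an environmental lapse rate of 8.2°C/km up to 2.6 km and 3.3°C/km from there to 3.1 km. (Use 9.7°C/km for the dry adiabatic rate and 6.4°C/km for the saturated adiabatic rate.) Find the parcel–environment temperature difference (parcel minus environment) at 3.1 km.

Parcel:
  Dry to 2200 m: -9.7 × 1 km = -9.7°C, so T = 0.8°C.
  Saturated to 3100 m: -6.4 × 0.9 km = -5.76°C, so T = -4.96°C.
Environment:
  Environment, lower layer to 2600 m: -8.2 × 1.4 km = -11.48°C, so T = -0.98°C.
  Environment, upper layer to 3100 m: -3.3 × 0.5 km = -1.65°C, so T = -2.63°C.
T_parcel − T_env = -4.96 − (-2.63) = -2.33°C

-2.33°C (parcel cooler than environment)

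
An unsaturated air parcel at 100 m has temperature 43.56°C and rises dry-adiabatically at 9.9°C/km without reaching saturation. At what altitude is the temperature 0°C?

4500 m

Height above start = (43.56 − 0) / 9.9 = 4.4 km
Altitude = 100 m + 4400 m = 4500 m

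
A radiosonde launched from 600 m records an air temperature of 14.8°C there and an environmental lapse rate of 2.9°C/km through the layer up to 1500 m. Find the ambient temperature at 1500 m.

12.19°C

From 600 m to 1500 m (environmental): cools by 2.9 × 0.9 = 2.61°C, giving 12.19°C.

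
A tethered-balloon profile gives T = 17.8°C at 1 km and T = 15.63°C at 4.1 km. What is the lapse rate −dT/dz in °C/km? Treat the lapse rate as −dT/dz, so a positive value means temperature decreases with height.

Γ = −ΔT/Δz = (17.8 − 15.63) / (4100 − 1000) m
  = 2.17°C / 3.1 km = 0.7°C/km

0.7°C/km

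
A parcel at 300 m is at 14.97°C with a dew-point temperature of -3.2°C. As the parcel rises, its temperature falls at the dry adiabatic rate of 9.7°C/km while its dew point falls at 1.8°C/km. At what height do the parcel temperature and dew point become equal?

2600 m

T and T_d converge at 9.7 − 1.8 = 7.9°C per km
Height above start = (14.97 − (-3.2)) / 7.9 = 2.3 km
LCL altitude = 300 m + 2300 m = 2600 m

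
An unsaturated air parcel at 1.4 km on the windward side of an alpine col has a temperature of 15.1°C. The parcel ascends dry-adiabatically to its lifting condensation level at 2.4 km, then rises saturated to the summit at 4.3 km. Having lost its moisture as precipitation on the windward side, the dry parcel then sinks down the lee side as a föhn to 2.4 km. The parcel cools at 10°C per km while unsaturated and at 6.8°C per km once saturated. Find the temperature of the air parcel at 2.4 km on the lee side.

1400–2400 m, dry: Δz = 1 km ⇒ ΔT = -10°C; T = 5.1°C
2400–4300 m, saturated: Δz = 1.9 km ⇒ ΔT = -12.92°C; T = -7.82°C
4300–2400 m, dry descent: Δz = 1.9 km ⇒ ΔT = +19°C; T = 11.18°C

11.18°C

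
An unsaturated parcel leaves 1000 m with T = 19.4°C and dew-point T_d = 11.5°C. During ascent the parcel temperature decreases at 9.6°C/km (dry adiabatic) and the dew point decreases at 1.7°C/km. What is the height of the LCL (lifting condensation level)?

2000 m

T and T_d converge at 9.6 − 1.7 = 7.9°C per km
Height above start = (19.4 − 11.5) / 7.9 = 1 km
LCL altitude = 1000 m + 1000 m = 2000 m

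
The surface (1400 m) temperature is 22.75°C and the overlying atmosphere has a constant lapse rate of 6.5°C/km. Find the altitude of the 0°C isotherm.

Height above start = (22.75 − 0) / 6.5 = 3.5 km
Altitude = 1400 m + 3500 m = 4900 m

4900 m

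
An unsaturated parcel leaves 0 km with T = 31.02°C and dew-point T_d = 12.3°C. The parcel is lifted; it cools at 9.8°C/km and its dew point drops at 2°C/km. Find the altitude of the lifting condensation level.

2.4 km

T and T_d converge at 9.8 − 2 = 7.8°C per km
Height above start = (31.02 − 12.3) / 7.8 = 2.4 km
LCL altitude = 0 m + 2400 m = 2400 m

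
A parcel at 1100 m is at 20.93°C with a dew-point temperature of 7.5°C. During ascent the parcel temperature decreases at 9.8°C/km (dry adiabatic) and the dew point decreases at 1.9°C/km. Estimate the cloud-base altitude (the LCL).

2800 m

T and T_d converge at 9.8 − 1.9 = 7.9°C per km
Height above start = (20.93 − 7.5) / 7.9 = 1.7 km
LCL altitude = 1100 m + 1700 m = 2800 m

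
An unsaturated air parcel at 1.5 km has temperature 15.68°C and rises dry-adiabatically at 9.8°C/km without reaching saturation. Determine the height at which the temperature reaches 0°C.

3.1 km

Height above start = (15.68 − 0) / 9.8 = 1.6 km
Altitude = 1500 m + 1600 m = 3100 m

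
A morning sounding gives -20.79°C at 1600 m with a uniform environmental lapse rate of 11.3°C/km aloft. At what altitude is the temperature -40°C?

Height above start = (-20.79 − (-40)) / 11.3 = 1.7 km
Altitude = 1600 m + 1700 m = 3300 m

3300 m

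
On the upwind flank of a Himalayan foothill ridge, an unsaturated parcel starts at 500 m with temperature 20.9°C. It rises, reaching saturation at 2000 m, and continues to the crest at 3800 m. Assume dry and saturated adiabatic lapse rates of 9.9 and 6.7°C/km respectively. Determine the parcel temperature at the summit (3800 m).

-6.01°C

From 500 m to 2000 m (dry): cools by 9.9 × 1.5 = 14.85°C, giving 6.05°C.
From 2000 m to 3800 m (saturated): cools by 6.7 × 1.8 = 12.06°C, giving -6.01°C.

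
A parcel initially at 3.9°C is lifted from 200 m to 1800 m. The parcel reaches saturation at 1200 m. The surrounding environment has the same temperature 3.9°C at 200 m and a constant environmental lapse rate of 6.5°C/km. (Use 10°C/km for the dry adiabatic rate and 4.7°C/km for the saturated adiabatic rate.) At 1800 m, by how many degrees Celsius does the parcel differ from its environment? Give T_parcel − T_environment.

Parcel:
  From 200 m to 1200 m (dry): cools by 10 × 1 = 10°C, giving -6.1°C.
  From 1200 m to 1800 m (saturated): cools by 4.7 × 0.6 = 2.82°C, giving -8.92°C.
Environment:
  From 200 m to 1800 m (environment): cools by 6.5 × 1.6 = 10.4°C, giving -6.5°C.
T_parcel − T_env = -8.92 − (-6.5) = -2.42°C

-2.42°C (parcel cooler than environment)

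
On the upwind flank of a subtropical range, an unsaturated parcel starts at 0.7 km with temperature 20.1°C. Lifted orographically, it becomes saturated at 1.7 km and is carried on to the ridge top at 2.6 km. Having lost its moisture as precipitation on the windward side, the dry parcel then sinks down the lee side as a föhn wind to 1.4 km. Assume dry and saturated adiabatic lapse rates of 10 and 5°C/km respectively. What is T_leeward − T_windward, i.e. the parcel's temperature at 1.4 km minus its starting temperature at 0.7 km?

-2.5°C

From 700 m to 1700 m (dry): cools by 10 × 1 = 10°C, giving 10.1°C.
From 1700 m to 2600 m (saturated): cools by 5 × 0.9 = 4.5°C, giving 5.6°C.
From 2600 m to 1400 m (dry descent): warms by 10 × 1.2 = 12°C, giving 17.6°C.
Net change vs windward start: 17.6 − 20.1 = -2.5°C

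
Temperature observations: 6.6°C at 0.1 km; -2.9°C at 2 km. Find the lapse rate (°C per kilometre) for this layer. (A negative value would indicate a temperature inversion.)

5°C/km

Γ = −ΔT/Δz = (6.6 − (-2.9)) / (2000 − 100) m
  = 9.5°C / 1.9 km = 5°C/km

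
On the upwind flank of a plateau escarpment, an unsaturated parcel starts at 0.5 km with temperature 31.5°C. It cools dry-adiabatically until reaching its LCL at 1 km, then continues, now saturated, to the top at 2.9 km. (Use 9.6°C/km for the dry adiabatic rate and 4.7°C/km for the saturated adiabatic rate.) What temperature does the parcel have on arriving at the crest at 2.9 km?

17.77°C

500 → 1000 m (dry, 9.6°C/km): ΔT = -9.6 × 0.5 = -4.8°C → T = 26.7°C
1000 → 2900 m (saturated, 4.7°C/km): ΔT = -4.7 × 1.9 = -8.93°C → T = 17.77°C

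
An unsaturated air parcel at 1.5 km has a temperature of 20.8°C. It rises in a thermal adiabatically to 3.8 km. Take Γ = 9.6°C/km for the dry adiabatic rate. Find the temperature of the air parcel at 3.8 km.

-1.28°C

From 1500 m to 3800 m (dry adiabatic): cools by 9.6 × 2.3 = 22.08°C, giving -1.28°C.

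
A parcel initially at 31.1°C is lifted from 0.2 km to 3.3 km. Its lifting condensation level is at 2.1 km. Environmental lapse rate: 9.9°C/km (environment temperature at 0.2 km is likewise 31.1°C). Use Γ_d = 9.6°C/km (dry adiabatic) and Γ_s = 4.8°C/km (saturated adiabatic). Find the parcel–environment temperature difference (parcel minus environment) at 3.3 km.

Parcel:
  200 → 2100 m (dry, 9.6°C/km): ΔT = -9.6 × 1.9 = -18.24°C → T = 12.86°C
  2100 → 3300 m (saturated, 4.8°C/km): ΔT = -4.8 × 1.2 = -5.76°C → T = 7.1°C
Environment:
  200 → 3300 m (environment, 9.9°C/km): ΔT = -9.9 × 3.1 = -30.69°C → T = 0.41°C
T_parcel − T_env = 7.1 − 0.41 = +6.69°C

+6.69°C (parcel warmer than environment)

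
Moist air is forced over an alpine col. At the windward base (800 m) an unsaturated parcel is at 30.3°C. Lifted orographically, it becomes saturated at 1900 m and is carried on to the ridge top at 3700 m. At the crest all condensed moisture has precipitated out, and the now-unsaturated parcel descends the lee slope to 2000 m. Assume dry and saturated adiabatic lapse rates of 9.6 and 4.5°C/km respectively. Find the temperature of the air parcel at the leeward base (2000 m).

27.96°C

800 → 1900 m (dry, 9.6°C/km): ΔT = -9.6 × 1.1 = -10.56°C → T = 19.74°C
1900 → 3700 m (saturated, 4.5°C/km): ΔT = -4.5 × 1.8 = -8.1°C → T = 11.64°C
3700 → 2000 m (dry descent, 9.6°C/km): ΔT = +9.6 × 1.7 = +16.32°C → T = 27.96°C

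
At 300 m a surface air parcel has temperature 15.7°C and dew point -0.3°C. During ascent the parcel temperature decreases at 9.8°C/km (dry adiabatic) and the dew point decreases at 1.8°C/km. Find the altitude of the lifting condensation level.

T and T_d converge at 9.8 − 1.8 = 8°C per km
Height above start = (15.7 − (-0.3)) / 8 = 2 km
LCL altitude = 300 m + 2000 m = 2300 m

2300 m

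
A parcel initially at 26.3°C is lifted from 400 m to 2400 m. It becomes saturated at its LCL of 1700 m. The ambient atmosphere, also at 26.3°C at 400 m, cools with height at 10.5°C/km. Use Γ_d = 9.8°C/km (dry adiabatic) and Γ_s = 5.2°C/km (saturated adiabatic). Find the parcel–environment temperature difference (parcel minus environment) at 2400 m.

Parcel:
  Dry to 1700 m: -9.8 × 1.3 km = -12.74°C, so T = 13.56°C.
  Saturated to 2400 m: -5.2 × 0.7 km = -3.64°C, so T = 9.92°C.
Environment:
  Environment to 2400 m: -10.5 × 2 km = -21°C, so T = 5.3°C.
T_parcel − T_env = 9.92 − 5.3 = +4.62°C

+4.62°C (parcel warmer than environment)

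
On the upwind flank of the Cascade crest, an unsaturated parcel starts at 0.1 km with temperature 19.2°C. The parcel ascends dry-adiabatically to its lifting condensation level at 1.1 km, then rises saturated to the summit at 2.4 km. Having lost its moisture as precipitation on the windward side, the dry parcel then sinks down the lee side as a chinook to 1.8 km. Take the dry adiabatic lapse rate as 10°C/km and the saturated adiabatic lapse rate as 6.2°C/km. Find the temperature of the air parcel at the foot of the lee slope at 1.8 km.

7.14°C

From 100 m to 1100 m (dry): cools by 10 × 1 = 10°C, giving 9.2°C.
From 1100 m to 2400 m (saturated): cools by 6.2 × 1.3 = 8.06°C, giving 1.14°C.
From 2400 m to 1800 m (dry descent): warms by 10 × 0.6 = 6°C, giving 7.14°C.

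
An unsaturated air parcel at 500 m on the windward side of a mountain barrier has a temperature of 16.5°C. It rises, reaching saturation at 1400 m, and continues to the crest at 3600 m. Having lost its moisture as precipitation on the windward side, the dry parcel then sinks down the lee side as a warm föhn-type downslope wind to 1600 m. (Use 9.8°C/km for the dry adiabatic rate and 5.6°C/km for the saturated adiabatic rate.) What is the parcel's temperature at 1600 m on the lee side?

500 → 1400 m (dry, 9.8°C/km): ΔT = -9.8 × 0.9 = -8.82°C → T = 7.68°C
1400 → 3600 m (saturated, 5.6°C/km): ΔT = -5.6 × 2.2 = -12.32°C → T = -4.64°C
3600 → 1600 m (dry descent, 9.8°C/km): ΔT = +9.8 × 2 = +19.6°C → T = 14.96°C

14.96°C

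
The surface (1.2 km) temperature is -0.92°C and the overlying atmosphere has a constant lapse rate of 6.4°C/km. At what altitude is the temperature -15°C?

3.4 km

Height above start = (-0.92 − (-15)) / 6.4 = 2.2 km
Altitude = 1200 m + 2200 m = 3400 m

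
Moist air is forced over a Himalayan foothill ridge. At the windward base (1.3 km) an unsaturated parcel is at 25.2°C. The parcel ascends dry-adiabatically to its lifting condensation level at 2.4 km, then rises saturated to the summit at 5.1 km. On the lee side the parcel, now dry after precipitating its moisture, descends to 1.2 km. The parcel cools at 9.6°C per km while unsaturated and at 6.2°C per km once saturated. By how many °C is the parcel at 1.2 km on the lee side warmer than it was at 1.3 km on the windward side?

Dry to 2400 m: -9.6 × 1.1 km = -10.56°C, so T = 14.64°C.
Saturated to 5100 m: -6.2 × 2.7 km = -16.74°C, so T = -2.1°C.
Dry descent to 1200 m: +9.6 × 3.9 km = +37.44°C, so T = 35.34°C.
Net change vs windward start: 35.34 − 25.2 = +10.14°C

+10.14°C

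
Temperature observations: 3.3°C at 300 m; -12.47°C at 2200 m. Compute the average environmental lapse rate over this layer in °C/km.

Γ = −ΔT/Δz = (3.3 − (-12.47)) / (2200 − 300) m
  = 15.77°C / 1.9 km = 8.3°C/km

8.3°C/km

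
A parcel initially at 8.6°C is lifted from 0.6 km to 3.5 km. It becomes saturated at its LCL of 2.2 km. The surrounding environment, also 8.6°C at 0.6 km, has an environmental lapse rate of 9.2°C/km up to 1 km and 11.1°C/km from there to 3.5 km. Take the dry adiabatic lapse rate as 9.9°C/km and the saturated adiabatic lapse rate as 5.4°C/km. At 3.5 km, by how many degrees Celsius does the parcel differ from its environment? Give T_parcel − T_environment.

+8.57°C (parcel warmer than environment)

Parcel:
  Dry to 2200 m: -9.9 × 1.6 km = -15.84°C, so T = -7.24°C.
  Saturated to 3500 m: -5.4 × 1.3 km = -7.02°C, so T = -14.26°C.
Environment:
  Environment, lower layer to 1000 m: -9.2 × 0.4 km = -3.68°C, so T = 4.92°C.
  Environment, upper layer to 3500 m: -11.1 × 2.5 km = -27.75°C, so T = -22.83°C.
T_parcel − T_env = -14.26 − (-22.83) = +8.57°C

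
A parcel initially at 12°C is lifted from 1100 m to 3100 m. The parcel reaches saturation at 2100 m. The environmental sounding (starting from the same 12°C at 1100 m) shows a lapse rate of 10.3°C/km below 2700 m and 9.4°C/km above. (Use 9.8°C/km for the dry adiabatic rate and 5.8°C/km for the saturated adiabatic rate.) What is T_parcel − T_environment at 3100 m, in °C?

+4.64°C (parcel warmer than environment)

Parcel:
  From 1100 m to 2100 m (dry): cools by 9.8 × 1 = 9.8°C, giving 2.2°C.
  From 2100 m to 3100 m (saturated): cools by 5.8 × 1 = 5.8°C, giving -3.6°C.
Environment:
  From 1100 m to 2700 m (environment, lower layer): cools by 10.3 × 1.6 = 16.48°C, giving -4.48°C.
  From 2700 m to 3100 m (environment, upper layer): cools by 9.4 × 0.4 = 3.76°C, giving -8.24°C.
T_parcel − T_env = -3.6 − (-8.24) = +4.64°C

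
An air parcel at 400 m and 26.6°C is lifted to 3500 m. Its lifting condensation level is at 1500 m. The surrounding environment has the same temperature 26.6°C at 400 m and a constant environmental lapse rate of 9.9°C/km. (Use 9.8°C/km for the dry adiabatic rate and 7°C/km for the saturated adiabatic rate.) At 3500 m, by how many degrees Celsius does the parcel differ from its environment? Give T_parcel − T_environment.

Parcel:
  Dry to 1500 m: -9.8 × 1.1 km = -10.78°C, so T = 15.82°C.
  Saturated to 3500 m: -7 × 2 km = -14°C, so T = 1.82°C.
Environment:
  Environment to 3500 m: -9.9 × 3.1 km = -30.69°C, so T = -4.09°C.
T_parcel − T_env = 1.82 − (-4.09) = +5.91°C

+5.91°C (parcel warmer than environment)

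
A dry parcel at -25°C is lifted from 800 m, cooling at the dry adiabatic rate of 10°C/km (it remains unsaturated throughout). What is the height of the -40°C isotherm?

2300 m

Height above start = (-25 − (-40)) / 10 = 1.5 km
Altitude = 800 m + 1500 m = 2300 m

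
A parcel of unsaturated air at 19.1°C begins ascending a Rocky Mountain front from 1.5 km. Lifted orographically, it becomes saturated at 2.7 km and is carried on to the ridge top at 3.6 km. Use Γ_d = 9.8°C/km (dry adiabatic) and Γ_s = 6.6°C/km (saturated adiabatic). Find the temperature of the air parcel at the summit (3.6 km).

1500–2700 m, dry: Δz = 1.2 km ⇒ ΔT = -11.76°C; T = 7.34°C
2700–3600 m, saturated: Δz = 0.9 km ⇒ ΔT = -5.94°C; T = 1.4°C

1.4°C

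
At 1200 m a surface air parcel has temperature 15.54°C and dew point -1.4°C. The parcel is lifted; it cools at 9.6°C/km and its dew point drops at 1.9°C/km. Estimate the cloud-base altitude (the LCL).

3400 m

T and T_d converge at 9.6 − 1.9 = 7.7°C per km
Height above start = (15.54 − (-1.4)) / 7.7 = 2.2 km
LCL altitude = 1200 m + 2200 m = 3400 m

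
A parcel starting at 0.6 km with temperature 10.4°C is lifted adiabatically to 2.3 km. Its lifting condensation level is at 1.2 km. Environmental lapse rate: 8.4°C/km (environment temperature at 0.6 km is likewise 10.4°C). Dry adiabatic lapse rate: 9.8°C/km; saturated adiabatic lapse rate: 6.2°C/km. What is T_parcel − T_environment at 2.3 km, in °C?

Parcel:
  From 600 m to 1200 m (dry): cools by 9.8 × 0.6 = 5.88°C, giving 4.52°C.
  From 1200 m to 2300 m (saturated): cools by 6.2 × 1.1 = 6.82°C, giving -2.3°C.
Environment:
  From 600 m to 2300 m (environment): cools by 8.4 × 1.7 = 14.28°C, giving -3.88°C.
T_parcel − T_env = -2.3 − (-3.88) = +1.58°C

+1.58°C (parcel warmer than environment)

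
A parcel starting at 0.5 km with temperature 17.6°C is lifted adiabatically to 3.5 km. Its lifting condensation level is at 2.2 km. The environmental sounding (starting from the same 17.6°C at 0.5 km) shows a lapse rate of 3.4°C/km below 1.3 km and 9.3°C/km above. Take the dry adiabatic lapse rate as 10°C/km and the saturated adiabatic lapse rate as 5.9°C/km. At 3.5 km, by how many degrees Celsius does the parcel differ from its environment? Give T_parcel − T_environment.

Parcel:
  500 → 2200 m (dry, 10°C/km): ΔT = -10 × 1.7 = -17°C → T = 0.6°C
  2200 → 3500 m (saturated, 5.9°C/km): ΔT = -5.9 × 1.3 = -7.67°C → T = -7.07°C
Environment:
  500 → 1300 m (environment, lower layer, 3.4°C/km): ΔT = -3.4 × 0.8 = -2.72°C → T = 14.88°C
  1300 → 3500 m (environment, upper layer, 9.3°C/km): ΔT = -9.3 × 2.2 = -20.46°C → T = -5.58°C
T_parcel − T_env = -7.07 − (-5.58) = -1.49°C

-1.49°C (parcel cooler than environment)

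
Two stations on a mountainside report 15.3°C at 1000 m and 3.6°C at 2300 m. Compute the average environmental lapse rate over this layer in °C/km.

Γ = −ΔT/Δz = (15.3 − 3.6) / (2300 − 1000) m
  = 11.7°C / 1.3 km = 9°C/km

9°C/km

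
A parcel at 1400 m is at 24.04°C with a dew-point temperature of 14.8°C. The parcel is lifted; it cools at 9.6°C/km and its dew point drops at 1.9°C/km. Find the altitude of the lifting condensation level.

2600 m

T and T_d converge at 9.6 − 1.9 = 7.7°C per km
Height above start = (24.04 − 14.8) / 7.7 = 1.2 km
LCL altitude = 1400 m + 1200 m = 2600 m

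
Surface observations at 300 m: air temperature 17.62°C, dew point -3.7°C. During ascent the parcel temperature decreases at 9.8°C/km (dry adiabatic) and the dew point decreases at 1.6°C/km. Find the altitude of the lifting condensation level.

2900 m

T and T_d converge at 9.8 − 1.6 = 8.2°C per km
Height above start = (17.62 − (-3.7)) / 8.2 = 2.6 km
LCL altitude = 300 m + 2600 m = 2900 m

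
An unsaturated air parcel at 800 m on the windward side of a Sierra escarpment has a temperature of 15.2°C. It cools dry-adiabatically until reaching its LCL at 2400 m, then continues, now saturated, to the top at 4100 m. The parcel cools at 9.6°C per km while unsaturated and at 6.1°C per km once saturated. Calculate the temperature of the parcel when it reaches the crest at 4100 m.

-10.53°C

Dry to 2400 m: -9.6 × 1.6 km = -15.36°C, so T = -0.16°C.
Saturated to 4100 m: -6.1 × 1.7 km = -10.37°C, so T = -10.53°C.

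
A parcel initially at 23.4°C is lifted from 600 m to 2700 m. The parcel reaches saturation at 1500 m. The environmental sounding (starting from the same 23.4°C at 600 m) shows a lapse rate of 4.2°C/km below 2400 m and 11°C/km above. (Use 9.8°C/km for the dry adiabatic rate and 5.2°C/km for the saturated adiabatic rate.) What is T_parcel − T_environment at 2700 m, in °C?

-4.2°C (parcel cooler than environment)

Parcel:
  Dry to 1500 m: -9.8 × 0.9 km = -8.82°C, so T = 14.58°C.
  Saturated to 2700 m: -5.2 × 1.2 km = -6.24°C, so T = 8.34°C.
Environment:
  Environment, lower layer to 2400 m: -4.2 × 1.8 km = -7.56°C, so T = 15.84°C.
  Environment, upper layer to 2700 m: -11 × 0.3 km = -3.3°C, so T = 12.54°C.
T_parcel − T_env = 8.34 − 12.54 = -4.2°C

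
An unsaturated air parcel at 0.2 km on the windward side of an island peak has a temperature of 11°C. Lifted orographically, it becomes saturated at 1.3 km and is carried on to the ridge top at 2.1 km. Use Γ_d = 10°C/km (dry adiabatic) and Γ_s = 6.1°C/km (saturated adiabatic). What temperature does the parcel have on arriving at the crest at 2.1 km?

-4.88°C

200 → 1300 m (dry, 10°C/km): ΔT = -10 × 1.1 = -11°C → T = 0°C
1300 → 2100 m (saturated, 6.1°C/km): ΔT = -6.1 × 0.8 = -4.88°C → T = -4.88°C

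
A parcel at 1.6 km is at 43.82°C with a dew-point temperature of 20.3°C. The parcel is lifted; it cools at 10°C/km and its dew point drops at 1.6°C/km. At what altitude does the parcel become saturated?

4.4 km

T and T_d converge at 10 − 1.6 = 8.4°C per km
Height above start = (43.82 − 20.3) / 8.4 = 2.8 km
LCL altitude = 1600 m + 2800 m = 4400 m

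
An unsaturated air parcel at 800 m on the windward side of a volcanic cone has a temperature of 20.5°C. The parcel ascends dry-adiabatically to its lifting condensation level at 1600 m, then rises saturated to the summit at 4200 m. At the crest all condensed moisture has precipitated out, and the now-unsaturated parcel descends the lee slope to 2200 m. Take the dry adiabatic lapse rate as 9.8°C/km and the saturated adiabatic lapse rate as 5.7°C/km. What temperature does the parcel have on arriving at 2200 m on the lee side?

17.44°C

800–1600 m, dry: Δz = 0.8 km ⇒ ΔT = -7.84°C; T = 12.66°C
1600–4200 m, saturated: Δz = 2.6 km ⇒ ΔT = -14.82°C; T = -2.16°C
4200–2200 m, dry descent: Δz = 2 km ⇒ ΔT = +19.6°C; T = 17.44°C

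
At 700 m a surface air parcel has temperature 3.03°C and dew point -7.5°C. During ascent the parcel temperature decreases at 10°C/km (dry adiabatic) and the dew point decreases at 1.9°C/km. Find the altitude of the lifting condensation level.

2000 m

T and T_d converge at 10 − 1.9 = 8.1°C per km
Height above start = (3.03 − (-7.5)) / 8.1 = 1.3 km
LCL altitude = 700 m + 1300 m = 2000 m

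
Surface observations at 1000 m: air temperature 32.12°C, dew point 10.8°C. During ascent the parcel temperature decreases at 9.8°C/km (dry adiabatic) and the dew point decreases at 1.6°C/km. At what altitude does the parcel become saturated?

3600 m

T and T_d converge at 9.8 − 1.6 = 8.2°C per km
Height above start = (32.12 − 10.8) / 8.2 = 2.6 km
LCL altitude = 1000 m + 2600 m = 3600 m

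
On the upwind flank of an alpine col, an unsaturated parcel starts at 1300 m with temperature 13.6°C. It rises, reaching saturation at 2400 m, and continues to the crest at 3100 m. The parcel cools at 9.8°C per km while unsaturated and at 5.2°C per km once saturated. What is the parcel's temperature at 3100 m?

Dry to 2400 m: -9.8 × 1.1 km = -10.78°C, so T = 2.82°C.
Saturated to 3100 m: -5.2 × 0.7 km = -3.64°C, so T = -0.82°C.

-0.82°C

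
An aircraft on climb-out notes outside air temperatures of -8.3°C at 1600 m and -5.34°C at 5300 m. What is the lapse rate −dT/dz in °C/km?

-0.8°C/km

Γ = −ΔT/Δz = (-8.3 − (-5.34)) / (5300 − 1600) m
  = -2.96°C / 3.7 km = -0.8°C/km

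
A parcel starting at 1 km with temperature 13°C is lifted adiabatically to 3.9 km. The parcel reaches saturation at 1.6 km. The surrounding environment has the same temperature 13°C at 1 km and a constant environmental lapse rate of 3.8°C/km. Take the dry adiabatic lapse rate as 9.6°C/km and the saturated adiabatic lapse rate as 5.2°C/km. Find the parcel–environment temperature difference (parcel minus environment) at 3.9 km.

Parcel:
  From 1000 m to 1600 m (dry): cools by 9.6 × 0.6 = 5.76°C, giving 7.24°C.
  From 1600 m to 3900 m (saturated): cools by 5.2 × 2.3 = 11.96°C, giving -4.72°C.
Environment:
  From 1000 m to 3900 m (environment): cools by 3.8 × 2.9 = 11.02°C, giving 1.98°C.
T_parcel − T_env = -4.72 − 1.98 = -6.7°C

-6.7°C (parcel cooler than environment)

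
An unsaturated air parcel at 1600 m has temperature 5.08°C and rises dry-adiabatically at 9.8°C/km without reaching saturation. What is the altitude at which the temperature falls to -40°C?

6200 m

Height above start = (5.08 − (-40)) / 9.8 = 4.6 km
Altitude = 1600 m + 4600 m = 6200 m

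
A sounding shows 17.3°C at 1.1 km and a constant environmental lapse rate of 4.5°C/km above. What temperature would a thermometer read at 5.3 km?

From 1100 m to 5300 m (environmental): cools by 4.5 × 4.2 = 18.9°C, giving -1.6°C.

-1.6°C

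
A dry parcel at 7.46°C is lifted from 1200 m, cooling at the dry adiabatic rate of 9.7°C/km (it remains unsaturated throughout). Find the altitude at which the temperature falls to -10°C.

3000 m

Height above start = (7.46 − (-10)) / 9.7 = 1.8 km
Altitude = 1200 m + 1800 m = 3000 m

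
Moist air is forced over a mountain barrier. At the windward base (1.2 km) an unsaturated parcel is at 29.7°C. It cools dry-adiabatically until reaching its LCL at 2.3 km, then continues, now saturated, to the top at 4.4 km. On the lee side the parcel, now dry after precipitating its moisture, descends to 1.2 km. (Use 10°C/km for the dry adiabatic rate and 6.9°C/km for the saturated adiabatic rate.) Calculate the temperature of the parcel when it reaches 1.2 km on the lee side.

36.21°C

1200–2300 m, dry: Δz = 1.1 km ⇒ ΔT = -11°C; T = 18.7°C
2300–4400 m, saturated: Δz = 2.1 km ⇒ ΔT = -14.49°C; T = 4.21°C
4400–1200 m, dry descent: Δz = 3.2 km ⇒ ΔT = +32°C; T = 36.21°C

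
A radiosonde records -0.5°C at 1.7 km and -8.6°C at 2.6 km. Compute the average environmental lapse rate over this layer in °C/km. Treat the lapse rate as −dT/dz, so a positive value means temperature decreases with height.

Γ = −ΔT/Δz = (-0.5 − (-8.6)) / (2600 − 1700) m
  = 8.1°C / 0.9 km = 9°C/km

9°C/km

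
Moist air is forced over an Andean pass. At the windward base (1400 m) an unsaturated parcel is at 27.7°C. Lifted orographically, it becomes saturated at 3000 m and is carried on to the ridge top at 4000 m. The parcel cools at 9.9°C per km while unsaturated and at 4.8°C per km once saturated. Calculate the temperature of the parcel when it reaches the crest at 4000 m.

1400–3000 m, dry: Δz = 1.6 km ⇒ ΔT = -15.84°C; T = 11.86°C
3000–4000 m, saturated: Δz = 1 km ⇒ ΔT = -4.8°C; T = 7.06°C

7.06°C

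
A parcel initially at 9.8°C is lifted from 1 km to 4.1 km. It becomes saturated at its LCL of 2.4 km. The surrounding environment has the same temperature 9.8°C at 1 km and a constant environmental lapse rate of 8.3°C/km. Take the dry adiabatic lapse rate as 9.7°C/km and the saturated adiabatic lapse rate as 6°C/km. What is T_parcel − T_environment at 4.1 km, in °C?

+1.95°C (parcel warmer than environment)

Parcel:
  From 1000 m to 2400 m (dry): cools by 9.7 × 1.4 = 13.58°C, giving -3.78°C.
  From 2400 m to 4100 m (saturated): cools by 6 × 1.7 = 10.2°C, giving -13.98°C.
Environment:
  From 1000 m to 4100 m (environment): cools by 8.3 × 3.1 = 25.73°C, giving -15.93°C.
T_parcel − T_env = -13.98 − (-15.93) = +1.95°C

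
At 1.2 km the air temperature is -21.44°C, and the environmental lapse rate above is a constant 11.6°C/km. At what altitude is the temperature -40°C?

Height above start = (-21.44 − (-40)) / 11.6 = 1.6 km
Altitude = 1200 m + 1600 m = 2800 m

2.8 km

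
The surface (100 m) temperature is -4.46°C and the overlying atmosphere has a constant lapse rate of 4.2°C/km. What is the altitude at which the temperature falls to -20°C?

Height above start = (-4.46 − (-20)) / 4.2 = 3.7 km
Altitude = 100 m + 3700 m = 3800 m

3800 m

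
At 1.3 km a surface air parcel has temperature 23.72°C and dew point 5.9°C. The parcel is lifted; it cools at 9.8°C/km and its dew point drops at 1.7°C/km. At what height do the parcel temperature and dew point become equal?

3.5 km

T and T_d converge at 9.8 − 1.7 = 8.1°C per km
Height above start = (23.72 − 5.9) / 8.1 = 2.2 km
LCL altitude = 1300 m + 2200 m = 3500 m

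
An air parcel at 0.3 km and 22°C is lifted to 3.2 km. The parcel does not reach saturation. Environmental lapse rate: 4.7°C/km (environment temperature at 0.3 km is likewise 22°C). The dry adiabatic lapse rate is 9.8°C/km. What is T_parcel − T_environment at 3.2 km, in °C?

Parcel:
  300–3200 m, dry: Δz = 2.9 km ⇒ ΔT = -28.42°C; T = -6.42°C
Environment:
  300–3200 m, environment: Δz = 2.9 km ⇒ ΔT = -13.63°C; T = 8.37°C
T_parcel − T_env = -6.42 − 8.37 = -14.79°C

-14.79°C (parcel cooler than environment)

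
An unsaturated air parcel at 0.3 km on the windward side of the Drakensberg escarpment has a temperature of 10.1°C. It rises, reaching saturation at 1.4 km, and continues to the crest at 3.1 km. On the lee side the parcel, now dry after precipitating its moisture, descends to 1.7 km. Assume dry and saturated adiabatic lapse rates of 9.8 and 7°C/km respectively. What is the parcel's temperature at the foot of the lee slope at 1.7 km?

Dry to 1400 m: -9.8 × 1.1 km = -10.78°C, so T = -0.68°C.
Saturated to 3100 m: -7 × 1.7 km = -11.9°C, so T = -12.58°C.
Dry descent to 1700 m: +9.8 × 1.4 km = +13.72°C, so T = 1.14°C.

1.14°C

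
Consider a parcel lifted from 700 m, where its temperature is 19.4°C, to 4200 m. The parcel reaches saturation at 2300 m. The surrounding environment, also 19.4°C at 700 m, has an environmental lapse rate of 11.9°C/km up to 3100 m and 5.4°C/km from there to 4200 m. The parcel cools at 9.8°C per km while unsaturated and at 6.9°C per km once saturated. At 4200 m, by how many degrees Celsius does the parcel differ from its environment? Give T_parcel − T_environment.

Parcel:
  700–2300 m, dry: Δz = 1.6 km ⇒ ΔT = -15.68°C; T = 3.72°C
  2300–4200 m, saturated: Δz = 1.9 km ⇒ ΔT = -13.11°C; T = -9.39°C
Environment:
  700–3100 m, environment, lower layer: Δz = 2.4 km ⇒ ΔT = -28.56°C; T = -9.16°C
  3100–4200 m, environment, upper layer: Δz = 1.1 km ⇒ ΔT = -5.94°C; T = -15.1°C
T_parcel − T_env = -9.39 − (-15.1) = +5.71°C

+5.71°C (parcel warmer than environment)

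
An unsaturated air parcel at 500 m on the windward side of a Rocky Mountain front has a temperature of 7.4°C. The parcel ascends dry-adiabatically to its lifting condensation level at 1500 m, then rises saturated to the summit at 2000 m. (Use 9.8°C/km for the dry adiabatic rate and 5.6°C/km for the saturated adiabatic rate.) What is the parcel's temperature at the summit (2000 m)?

Dry to 1500 m: -9.8 × 1 km = -9.8°C, so T = -2.4°C.
Saturated to 2000 m: -5.6 × 0.5 km = -2.8°C, so T = -5.2°C.

-5.2°C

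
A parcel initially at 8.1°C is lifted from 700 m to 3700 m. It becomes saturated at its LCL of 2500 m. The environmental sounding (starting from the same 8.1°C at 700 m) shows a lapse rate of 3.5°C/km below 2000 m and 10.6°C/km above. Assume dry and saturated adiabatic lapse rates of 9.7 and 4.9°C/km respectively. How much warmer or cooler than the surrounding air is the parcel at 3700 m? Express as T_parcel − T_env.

Parcel:
  700–2500 m, dry: Δz = 1.8 km ⇒ ΔT = -17.46°C; T = -9.36°C
  2500–3700 m, saturated: Δz = 1.2 km ⇒ ΔT = -5.88°C; T = -15.24°C
Environment:
  700–2000 m, environment, lower layer: Δz = 1.3 km ⇒ ΔT = -4.55°C; T = 3.55°C
  2000–3700 m, environment, upper layer: Δz = 1.7 km ⇒ ΔT = -18.02°C; T = -14.47°C
T_parcel − T_env = -15.24 − (-14.47) = -0.77°C

-0.77°C (parcel cooler than environment)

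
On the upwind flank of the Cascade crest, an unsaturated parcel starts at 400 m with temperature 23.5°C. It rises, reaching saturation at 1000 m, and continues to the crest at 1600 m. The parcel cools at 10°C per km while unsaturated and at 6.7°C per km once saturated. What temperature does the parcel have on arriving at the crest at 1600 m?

From 400 m to 1000 m (dry): cools by 10 × 0.6 = 6°C, giving 17.5°C.
From 1000 m to 1600 m (saturated): cools by 6.7 × 0.6 = 4.02°C, giving 13.48°C.

13.48°C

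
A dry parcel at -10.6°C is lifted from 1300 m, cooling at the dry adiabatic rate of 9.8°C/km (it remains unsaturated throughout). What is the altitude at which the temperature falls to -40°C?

4300 m

Height above start = (-10.6 − (-40)) / 9.8 = 3 km
Altitude = 1300 m + 3000 m = 4300 m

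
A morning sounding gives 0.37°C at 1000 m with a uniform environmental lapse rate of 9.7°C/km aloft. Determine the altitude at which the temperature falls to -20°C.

Height above start = (0.37 − (-20)) / 9.7 = 2.1 km
Altitude = 1000 m + 2100 m = 3100 m

3100 m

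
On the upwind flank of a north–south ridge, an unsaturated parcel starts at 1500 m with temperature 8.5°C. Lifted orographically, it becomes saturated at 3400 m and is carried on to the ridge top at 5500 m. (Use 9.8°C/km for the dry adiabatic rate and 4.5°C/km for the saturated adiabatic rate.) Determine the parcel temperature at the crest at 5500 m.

-19.57°C

1500–3400 m, dry: Δz = 1.9 km ⇒ ΔT = -18.62°C; T = -10.12°C
3400–5500 m, saturated: Δz = 2.1 km ⇒ ΔT = -9.45°C; T = -19.57°C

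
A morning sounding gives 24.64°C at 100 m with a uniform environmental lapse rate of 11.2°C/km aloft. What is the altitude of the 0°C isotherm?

2300 m

Height above start = (24.64 − 0) / 11.2 = 2.2 km
Altitude = 100 m + 2200 m = 2300 m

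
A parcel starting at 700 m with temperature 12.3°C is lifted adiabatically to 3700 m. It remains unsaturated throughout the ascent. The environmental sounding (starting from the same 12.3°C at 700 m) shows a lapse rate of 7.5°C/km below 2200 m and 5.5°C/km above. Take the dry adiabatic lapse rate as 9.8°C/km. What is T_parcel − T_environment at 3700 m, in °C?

Parcel:
  Dry to 3700 m: -9.8 × 3 km = -29.4°C, so T = -17.1°C.
Environment:
  Environment, lower layer to 2200 m: -7.5 × 1.5 km = -11.25°C, so T = 1.05°C.
  Environment, upper layer to 3700 m: -5.5 × 1.5 km = -8.25°C, so T = -7.2°C.
T_parcel − T_env = -17.1 − (-7.2) = -9.9°C

-9.9°C (parcel cooler than environment)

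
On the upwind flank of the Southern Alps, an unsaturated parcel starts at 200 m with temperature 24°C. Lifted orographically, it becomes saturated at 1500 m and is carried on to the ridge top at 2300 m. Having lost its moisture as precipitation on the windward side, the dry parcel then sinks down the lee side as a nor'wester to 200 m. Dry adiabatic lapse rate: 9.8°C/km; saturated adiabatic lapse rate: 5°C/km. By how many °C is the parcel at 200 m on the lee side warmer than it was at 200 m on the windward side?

200–1500 m, dry: Δz = 1.3 km ⇒ ΔT = -12.74°C; T = 11.26°C
1500–2300 m, saturated: Δz = 0.8 km ⇒ ΔT = -4°C; T = 7.26°C
2300–200 m, dry descent: Δz = 2.1 km ⇒ ΔT = +20.58°C; T = 27.84°C
Net change vs windward start: 27.84 − 24 = +3.84°C

+3.84°C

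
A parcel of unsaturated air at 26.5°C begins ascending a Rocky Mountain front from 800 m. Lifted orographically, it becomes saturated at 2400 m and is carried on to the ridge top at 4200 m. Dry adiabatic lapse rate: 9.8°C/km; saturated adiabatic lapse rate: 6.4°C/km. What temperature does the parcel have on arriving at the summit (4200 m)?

800–2400 m, dry: Δz = 1.6 km ⇒ ΔT = -15.68°C; T = 10.82°C
2400–4200 m, saturated: Δz = 1.8 km ⇒ ΔT = -11.52°C; T = -0.7°C

-0.7°C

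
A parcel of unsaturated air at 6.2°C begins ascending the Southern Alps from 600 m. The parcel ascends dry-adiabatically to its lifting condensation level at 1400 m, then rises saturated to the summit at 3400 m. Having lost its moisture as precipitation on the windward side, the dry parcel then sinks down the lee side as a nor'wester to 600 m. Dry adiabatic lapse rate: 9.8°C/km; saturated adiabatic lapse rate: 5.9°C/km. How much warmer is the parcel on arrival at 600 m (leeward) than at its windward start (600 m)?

600 → 1400 m (dry, 9.8°C/km): ΔT = -9.8 × 0.8 = -7.84°C → T = -1.64°C
1400 → 3400 m (saturated, 5.9°C/km): ΔT = -5.9 × 2 = -11.8°C → T = -13.44°C
3400 → 600 m (dry descent, 9.8°C/km): ΔT = +9.8 × 2.8 = +27.44°C → T = 14°C
Net change vs windward start: 14 − 6.2 = +7.8°C

+7.8°C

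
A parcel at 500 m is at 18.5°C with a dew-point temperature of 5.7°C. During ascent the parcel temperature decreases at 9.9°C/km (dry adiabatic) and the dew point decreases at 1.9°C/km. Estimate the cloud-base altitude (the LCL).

2100 m

T and T_d converge at 9.9 − 1.9 = 8°C per km
Height above start = (18.5 − 5.7) / 8 = 1.6 km
LCL altitude = 500 m + 1600 m = 2100 m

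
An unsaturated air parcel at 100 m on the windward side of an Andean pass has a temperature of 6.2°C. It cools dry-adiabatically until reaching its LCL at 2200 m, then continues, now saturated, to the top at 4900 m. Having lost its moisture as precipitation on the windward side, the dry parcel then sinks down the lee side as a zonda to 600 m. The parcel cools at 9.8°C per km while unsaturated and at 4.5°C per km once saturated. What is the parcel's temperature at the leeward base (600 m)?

100 → 2200 m (dry, 9.8°C/km): ΔT = -9.8 × 2.1 = -20.58°C → T = -14.38°C
2200 → 4900 m (saturated, 4.5°C/km): ΔT = -4.5 × 2.7 = -12.15°C → T = -26.53°C
4900 → 600 m (dry descent, 9.8°C/km): ΔT = +9.8 × 4.3 = +42.14°C → T = 15.61°C

15.61°C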